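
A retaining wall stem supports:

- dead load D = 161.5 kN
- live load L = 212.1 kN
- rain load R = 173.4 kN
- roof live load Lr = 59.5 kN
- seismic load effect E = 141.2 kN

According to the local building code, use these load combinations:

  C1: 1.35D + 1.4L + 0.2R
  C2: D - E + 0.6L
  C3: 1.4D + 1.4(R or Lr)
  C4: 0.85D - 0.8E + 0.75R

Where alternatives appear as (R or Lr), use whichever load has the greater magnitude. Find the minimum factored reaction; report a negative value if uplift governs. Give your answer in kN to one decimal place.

147.6 kN

(R or Lr) → R = 173.4 kN.
C1: 1.35(161.5) + 1.4(212.1) + 0.2(173.4) = 218.0 + 296.9 + 34.7 = 549.6
C2: 1.0(161.5) - 1.0(141.2) + 0.6(212.1) = 161.5 - 141.2 + 127.3 = 147.6
C3: 1.4(161.5) + 1.4(173.4) = 226.1 + 242.8 = 468.9
C4: 0.85(161.5) - 0.8(141.2) + 0.75(173.4) = 137.3 - 113.0 + 130.1 = 154.4
Combination 2 gives the minimum: 147.6 kN.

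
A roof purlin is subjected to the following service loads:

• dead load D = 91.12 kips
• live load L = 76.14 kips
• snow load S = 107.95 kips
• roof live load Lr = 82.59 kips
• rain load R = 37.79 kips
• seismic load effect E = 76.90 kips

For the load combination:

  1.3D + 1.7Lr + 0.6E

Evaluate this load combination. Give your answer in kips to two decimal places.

1.3(91.12) + 1.7(82.59) + 0.6(76.90) = 118.46 + 140.40 + 46.14 = 305.00
P_u = 305.00 kips.

305.00 kips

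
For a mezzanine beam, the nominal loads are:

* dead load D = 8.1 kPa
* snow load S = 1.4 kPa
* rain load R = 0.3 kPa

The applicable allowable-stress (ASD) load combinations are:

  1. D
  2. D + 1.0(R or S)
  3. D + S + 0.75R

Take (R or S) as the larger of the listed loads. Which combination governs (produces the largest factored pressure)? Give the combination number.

(R or S) → S = 1.4 kPa.
1. 1.0(8.1) = 8.1
2. 1.0(8.1) + 1.0(1.4) = 9.5
3. 1.0(8.1) + 1.0(1.4) + 0.75(0.3) = 9.7
The largest value is 9.7 kPa from combination 3.

Combination 3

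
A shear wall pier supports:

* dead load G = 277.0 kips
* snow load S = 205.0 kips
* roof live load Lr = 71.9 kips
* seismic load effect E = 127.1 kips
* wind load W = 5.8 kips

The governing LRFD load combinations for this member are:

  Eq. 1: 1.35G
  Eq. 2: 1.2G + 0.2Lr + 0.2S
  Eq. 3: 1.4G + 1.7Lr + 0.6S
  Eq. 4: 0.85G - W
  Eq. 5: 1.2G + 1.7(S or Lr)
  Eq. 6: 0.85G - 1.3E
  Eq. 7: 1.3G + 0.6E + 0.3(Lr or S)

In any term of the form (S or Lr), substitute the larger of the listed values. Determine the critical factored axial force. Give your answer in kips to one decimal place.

680.9 kips

(S or Lr) → S = 205.0 kips; (Lr or S) → S = 205.0 kips.
Eq. 1: 1.35(277.0) = 374.0
Eq. 2: 1.2(277.0) + 0.2(71.9) + 0.2(205.0) = 387.8
Eq. 3: 1.4(277.0) + 1.7(71.9) + 0.6(205.0) = 633.0
Eq. 4: 0.85(277.0) - 1.0(5.8) = 229.7
Eq. 5: 1.2(277.0) + 1.7(205.0) = 680.9
Eq. 6: 0.85(277.0) - 1.3(127.1) = 70.2
Eq. 7: 1.3(277.0) + 0.6(127.1) + 0.3(205.0) = 497.9
Maximum is from combination 5.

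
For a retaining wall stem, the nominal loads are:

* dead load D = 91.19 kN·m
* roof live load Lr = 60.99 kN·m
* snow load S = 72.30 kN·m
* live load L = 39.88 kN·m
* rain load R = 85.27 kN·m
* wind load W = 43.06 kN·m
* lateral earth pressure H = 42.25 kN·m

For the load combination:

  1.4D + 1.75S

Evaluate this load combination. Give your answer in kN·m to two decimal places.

254.19 kN·m

1.4(91.19) + 1.75(72.30) = 254.19
M_u = 254.19 kN·m.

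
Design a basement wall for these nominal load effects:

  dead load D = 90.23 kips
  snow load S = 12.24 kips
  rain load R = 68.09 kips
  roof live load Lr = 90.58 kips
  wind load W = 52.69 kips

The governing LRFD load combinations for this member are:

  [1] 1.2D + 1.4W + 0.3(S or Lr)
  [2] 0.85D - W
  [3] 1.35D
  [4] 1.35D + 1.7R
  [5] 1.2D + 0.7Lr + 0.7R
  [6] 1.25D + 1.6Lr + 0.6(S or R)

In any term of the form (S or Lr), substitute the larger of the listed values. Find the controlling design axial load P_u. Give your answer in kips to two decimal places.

298.57 kips

(S or Lr) → Lr = 90.58 kips; (S or R) → R = 68.09 kips.
[1] 1.2(90.23) + 1.4(52.69) + 0.3(90.58) = 108.28 + 73.77 + 27.17 = 209.22
[2] 0.85(90.23) - 1.0(52.69) = 76.70 - 52.69 = 24.01
[3] 1.35(90.23) = 121.81
[4] 1.35(90.23) + 1.7(68.09) = 121.81 + 115.75 = 237.56
[5] 1.2(90.23) + 0.7(90.58) + 0.7(68.09) = 108.28 + 63.41 + 47.66 = 219.35
[6] 1.25(90.23) + 1.6(90.58) + 0.6(68.09) = 112.79 + 144.93 + 40.85 = 298.57
The controlling combination is 6, giving 298.57 kips.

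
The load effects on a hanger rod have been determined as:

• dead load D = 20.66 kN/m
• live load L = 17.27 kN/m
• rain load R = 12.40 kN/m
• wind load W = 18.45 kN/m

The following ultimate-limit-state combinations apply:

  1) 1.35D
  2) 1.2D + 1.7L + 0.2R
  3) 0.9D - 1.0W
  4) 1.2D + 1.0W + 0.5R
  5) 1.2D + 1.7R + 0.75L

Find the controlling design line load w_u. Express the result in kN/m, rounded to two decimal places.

58.82 kN/m

1) 1.35(20.66) = 27.89
2) 1.2(20.66) + 1.7(17.27) + 0.2(12.40) = 24.79 + 29.36 + 2.48 = 56.63
3) 0.9(20.66) - 1.0(18.45) = 18.59 - 18.45 = 0.14
4) 1.2(20.66) + 1.0(18.45) + 0.5(12.40) = 24.79 + 18.45 + 6.20 = 49.44
5) 1.2(20.66) + 1.7(12.40) + 0.75(17.27) = 24.79 + 21.08 + 12.95 = 58.82
The controlling combination is 5, giving 58.82 kN/m.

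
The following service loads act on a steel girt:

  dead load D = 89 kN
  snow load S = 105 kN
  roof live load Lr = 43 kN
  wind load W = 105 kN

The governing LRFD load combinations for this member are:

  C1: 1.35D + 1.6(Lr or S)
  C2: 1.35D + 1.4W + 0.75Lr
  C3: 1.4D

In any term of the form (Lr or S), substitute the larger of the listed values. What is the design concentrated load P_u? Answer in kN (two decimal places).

299.40 kN

(Lr or S) → S = 105 kN.
C1: 1.35(89) + 1.6(105) = 288.15
C2: 1.35(89) + 1.4(105) + 0.75(43) = 299.40
C3: 1.4(89) = 124.60
Combination 2 governs: P_u = 299.40 kN.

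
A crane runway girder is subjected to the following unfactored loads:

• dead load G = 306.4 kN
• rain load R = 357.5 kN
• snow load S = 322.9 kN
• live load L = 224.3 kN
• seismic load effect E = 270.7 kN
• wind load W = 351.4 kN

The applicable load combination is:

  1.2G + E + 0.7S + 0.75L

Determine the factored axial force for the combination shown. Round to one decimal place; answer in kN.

1.2(306.4) + 1.0(270.7) + 0.7(322.9) + 0.75(224.3) = 367.7 + 270.7 + 226.0 + 168.2 = 1032.6
N_u = 1032.6 kN.

1032.6 kN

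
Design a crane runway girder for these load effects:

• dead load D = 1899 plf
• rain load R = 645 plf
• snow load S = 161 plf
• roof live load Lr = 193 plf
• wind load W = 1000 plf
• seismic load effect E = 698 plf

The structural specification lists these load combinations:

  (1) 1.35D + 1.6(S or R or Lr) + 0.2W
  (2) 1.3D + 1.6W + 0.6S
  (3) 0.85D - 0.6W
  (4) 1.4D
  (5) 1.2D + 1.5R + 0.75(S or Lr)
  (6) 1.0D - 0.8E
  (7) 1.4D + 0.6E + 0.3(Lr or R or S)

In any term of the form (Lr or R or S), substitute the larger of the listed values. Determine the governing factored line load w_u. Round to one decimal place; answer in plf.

4165.3 plf

(S or R or Lr) → R = 645 plf; (S or Lr) → Lr = 193 plf; (Lr or R or S) → R = 645 plf.
(1) 1.35(1899) + 1.6(645) + 0.2(1000) = 2563.7 + 1032.0 + 200.0 = 3795.7
(2) 1.3(1899) + 1.6(1000) + 0.6(161) = 2468.7 + 1600.0 + 96.6 = 4165.3
(3) 0.85(1899) - 0.6(1000) = 1614.2 - 600.0 = 1014.2
(4) 1.4(1899) = 2658.6
(5) 1.2(1899) + 1.5(645) + 0.75(193) = 2278.8 + 967.5 + 144.8 = 3391.1
(6) 1.0(1899) - 0.8(698) = 1899.0 - 558.4 = 1340.6
(7) 1.4(1899) + 0.6(698) + 0.3(645) = 2658.6 + 418.8 + 193.5 = 3270.9
Maximum is from combination 2.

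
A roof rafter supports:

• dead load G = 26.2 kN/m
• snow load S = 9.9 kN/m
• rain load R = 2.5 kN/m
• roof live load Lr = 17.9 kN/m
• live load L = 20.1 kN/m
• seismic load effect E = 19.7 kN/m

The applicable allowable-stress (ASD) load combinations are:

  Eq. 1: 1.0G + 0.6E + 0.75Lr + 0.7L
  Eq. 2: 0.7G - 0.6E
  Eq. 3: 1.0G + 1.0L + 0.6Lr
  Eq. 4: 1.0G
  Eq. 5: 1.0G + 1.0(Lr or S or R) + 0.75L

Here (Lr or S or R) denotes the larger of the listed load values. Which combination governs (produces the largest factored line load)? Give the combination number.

(Lr or S or R) → Lr = 17.9 kN/m.
Eq. 1: 1.0(26.2) + 0.6(19.7) + 0.75(17.9) + 0.7(20.1) = 26.20 + 11.82 + 13.43 + 14.07 = 65.52
Eq. 2: 0.7(26.2) - 0.6(19.7) = 18.34 - 11.82 = 6.52
Eq. 3: 1.0(26.2) + 1.0(20.1) + 0.6(17.9) = 26.20 + 20.10 + 10.74 = 57.04
Eq. 4: 1.0(26.2) = 26.20
Eq. 5: 1.0(26.2) + 1.0(17.9) + 0.75(20.1) = 26.20 + 17.90 + 15.08 = 59.18
The largest value is 65.52 kN/m from combination 1.

Combination 1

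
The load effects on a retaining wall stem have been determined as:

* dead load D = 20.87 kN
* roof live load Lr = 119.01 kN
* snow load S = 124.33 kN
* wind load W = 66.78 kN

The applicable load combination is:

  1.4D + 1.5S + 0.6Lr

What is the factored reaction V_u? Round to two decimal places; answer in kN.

1.4(20.87) + 1.5(124.33) + 0.6(119.01) = 287.12
V_u = 287.12 kN.

287.12 kN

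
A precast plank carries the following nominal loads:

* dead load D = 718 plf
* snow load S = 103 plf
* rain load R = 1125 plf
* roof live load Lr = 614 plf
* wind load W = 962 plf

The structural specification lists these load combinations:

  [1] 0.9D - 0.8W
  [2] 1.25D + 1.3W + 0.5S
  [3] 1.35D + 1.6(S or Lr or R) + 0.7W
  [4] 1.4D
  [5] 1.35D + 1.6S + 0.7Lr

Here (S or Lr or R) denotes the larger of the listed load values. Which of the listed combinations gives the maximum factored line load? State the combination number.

Combination 3

(S or Lr or R) → R = 1125 plf.
[1] 0.9(718) - 0.8(962) = 646.20 - 769.60 = -123.40
[2] 1.25(718) + 1.3(962) + 0.5(103) = 897.50 + 1250.60 + 51.50 = 2199.60
[3] 1.35(718) + 1.6(1125) + 0.7(962) = 969.30 + 1800.00 + 673.40 = 3442.70
[4] 1.4(718) = 1005.20
[5] 1.35(718) + 1.6(103) + 0.7(614) = 969.30 + 164.80 + 429.80 = 1563.90
The largest value is 3442.70 plf from combination 3.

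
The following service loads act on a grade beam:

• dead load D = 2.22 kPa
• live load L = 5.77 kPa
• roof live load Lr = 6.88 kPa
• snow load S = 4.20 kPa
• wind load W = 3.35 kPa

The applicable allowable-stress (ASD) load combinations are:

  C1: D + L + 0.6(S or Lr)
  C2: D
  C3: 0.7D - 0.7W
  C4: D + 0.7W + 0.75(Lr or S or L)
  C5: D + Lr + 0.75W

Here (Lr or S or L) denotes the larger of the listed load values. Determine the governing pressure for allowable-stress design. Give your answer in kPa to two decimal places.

(S or Lr) → Lr = 6.88 kPa; (Lr or S or L) → Lr = 6.88 kPa.
C1: 1.0(2.22) + 1.0(5.77) + 0.6(6.88) = 12.12
C2: 1.0(2.22) = 2.22
C3: 0.7(2.22) - 0.7(3.35) = -0.79
C4: 1.0(2.22) + 0.7(3.35) + 0.75(6.88) = 9.73
C5: 1.0(2.22) + 1.0(6.88) + 0.75(3.35) = 11.61
Combination 1 governs: p = 12.12 kPa.

12.12 kPa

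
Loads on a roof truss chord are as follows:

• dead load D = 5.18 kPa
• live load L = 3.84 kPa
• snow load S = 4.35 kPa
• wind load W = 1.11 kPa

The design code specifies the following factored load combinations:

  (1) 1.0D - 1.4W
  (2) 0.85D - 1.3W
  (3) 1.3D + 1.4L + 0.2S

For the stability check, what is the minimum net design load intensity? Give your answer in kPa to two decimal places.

(1) 1.0(5.18) - 1.4(1.11) = 3.63
(2) 0.85(5.18) - 1.3(1.11) = 2.96
(3) 1.3(5.18) + 1.4(3.84) + 0.2(4.35) = 12.98
Combination 2 gives the minimum: 2.96 kPa.

2.96 kPa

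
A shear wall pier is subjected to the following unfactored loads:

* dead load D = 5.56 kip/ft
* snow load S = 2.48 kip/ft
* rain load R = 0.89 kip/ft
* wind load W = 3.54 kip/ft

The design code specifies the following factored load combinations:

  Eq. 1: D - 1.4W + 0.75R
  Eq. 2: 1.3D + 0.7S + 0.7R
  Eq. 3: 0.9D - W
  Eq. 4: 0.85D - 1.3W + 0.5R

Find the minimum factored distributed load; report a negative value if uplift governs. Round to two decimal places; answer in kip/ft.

Eq. 1: 1.0(5.56) - 1.4(3.54) + 0.75(0.89) = 5.56 - 4.96 + 0.67 = 1.27
Eq. 2: 1.3(5.56) + 0.7(2.48) + 0.7(0.89) = 7.23 + 1.74 + 0.62 = 9.59
Eq. 3: 0.9(5.56) - 1.0(3.54) = 5.00 - 3.54 = 1.46
Eq. 4: 0.85(5.56) - 1.3(3.54) + 0.5(0.89) = 0.57
Combination 4 gives the minimum: 0.57 kip/ft.

0.57 kip/ft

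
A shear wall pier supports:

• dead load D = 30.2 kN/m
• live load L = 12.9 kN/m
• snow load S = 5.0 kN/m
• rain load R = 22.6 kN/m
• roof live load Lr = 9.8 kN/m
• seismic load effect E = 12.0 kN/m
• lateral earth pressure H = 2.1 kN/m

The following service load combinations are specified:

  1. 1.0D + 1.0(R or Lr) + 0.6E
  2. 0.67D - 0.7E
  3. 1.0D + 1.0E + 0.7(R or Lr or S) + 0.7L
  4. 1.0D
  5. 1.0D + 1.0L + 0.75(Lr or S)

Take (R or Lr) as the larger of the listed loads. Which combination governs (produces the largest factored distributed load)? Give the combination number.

(R or Lr) → R = 22.6 kN/m; (R or Lr or S) → R = 22.6 kN/m; (Lr or S) → Lr = 9.8 kN/m.
1. 1.0(30.2) + 1.0(22.6) + 0.6(12.0) = 60.0
2. 0.67(30.2) - 0.7(12.0) = 11.8
3. 1.0(30.2) + 1.0(12.0) + 0.7(22.6) + 0.7(12.9) = 67.1
4. 1.0(30.2) = 30.2
5. 1.0(30.2) + 1.0(12.9) + 0.75(9.8) = 50.5
The largest value is 67.1 kN/m from combination 3.

Combination 3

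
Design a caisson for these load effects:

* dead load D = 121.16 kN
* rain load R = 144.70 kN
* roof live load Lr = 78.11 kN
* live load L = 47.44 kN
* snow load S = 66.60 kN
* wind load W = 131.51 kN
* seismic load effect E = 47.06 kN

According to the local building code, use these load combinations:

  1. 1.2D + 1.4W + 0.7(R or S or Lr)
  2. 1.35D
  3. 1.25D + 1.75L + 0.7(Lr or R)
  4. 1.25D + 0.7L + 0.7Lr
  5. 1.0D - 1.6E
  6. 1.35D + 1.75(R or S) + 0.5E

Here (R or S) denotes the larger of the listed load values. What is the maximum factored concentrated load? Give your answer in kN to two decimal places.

440.32 kN

(R or S or Lr) → R = 144.70 kN; (Lr or R) → R = 144.70 kN; (R or S) → R = 144.70 kN.
1. 1.2(121.16) + 1.4(131.51) + 0.7(144.70) = 430.80
2. 1.35(121.16) = 163.57
3. 1.25(121.16) + 1.75(47.44) + 0.7(144.70) = 151.45 + 83.02 + 101.29 = 335.76
4. 1.25(121.16) + 0.7(47.44) + 0.7(78.11) = 151.45 + 33.21 + 54.68 = 239.34
5. 1.0(121.16) - 1.6(47.06) = 121.16 - 75.30 = 45.86
6. 1.35(121.16) + 1.75(144.70) + 0.5(47.06) = 440.32
Maximum is from combination 6.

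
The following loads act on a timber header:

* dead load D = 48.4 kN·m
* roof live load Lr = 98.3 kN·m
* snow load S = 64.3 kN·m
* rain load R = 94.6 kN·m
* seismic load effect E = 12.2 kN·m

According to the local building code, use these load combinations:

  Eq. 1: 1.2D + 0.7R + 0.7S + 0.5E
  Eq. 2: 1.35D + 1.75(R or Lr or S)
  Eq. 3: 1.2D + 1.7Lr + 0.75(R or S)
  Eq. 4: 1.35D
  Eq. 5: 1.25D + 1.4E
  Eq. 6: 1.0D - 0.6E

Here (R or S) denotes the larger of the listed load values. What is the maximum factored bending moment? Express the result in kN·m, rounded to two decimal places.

296.14 kN·m

(R or Lr or S) → Lr = 98.3 kN·m; (R or S) → R = 94.6 kN·m.
Eq. 1: 1.2(48.4) + 0.7(94.6) + 0.7(64.3) + 0.5(12.2) = 58.08 + 66.22 + 45.01 + 6.10 = 175.41
Eq. 2: 1.35(48.4) + 1.75(98.3) = 65.34 + 172.03 = 237.37
Eq. 3: 1.2(48.4) + 1.7(98.3) + 0.75(94.6) = 58.08 + 167.11 + 70.95 = 296.14
Eq. 4: 1.35(48.4) = 65.34
Eq. 5: 1.25(48.4) + 1.4(12.2) = 60.50 + 17.08 = 77.58
Eq. 6: 1.0(48.4) - 0.6(12.2) = 48.40 - 7.32 = 41.08
Combination 3 governs: M_u = 296.14 kN·m.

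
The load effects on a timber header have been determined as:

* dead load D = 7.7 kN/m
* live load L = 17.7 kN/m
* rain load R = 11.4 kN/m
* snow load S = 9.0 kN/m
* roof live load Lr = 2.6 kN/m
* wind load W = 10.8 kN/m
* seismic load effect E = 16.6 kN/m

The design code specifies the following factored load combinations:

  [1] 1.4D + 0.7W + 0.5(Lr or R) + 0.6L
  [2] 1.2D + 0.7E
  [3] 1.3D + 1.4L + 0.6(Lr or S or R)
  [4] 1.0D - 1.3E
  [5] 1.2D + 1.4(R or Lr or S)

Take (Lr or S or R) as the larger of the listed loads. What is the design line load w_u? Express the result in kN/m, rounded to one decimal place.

41.6 kN/m

(Lr or R) → R = 11.4 kN/m; (Lr or S or R) → R = 11.4 kN/m; (R or Lr or S) → R = 11.4 kN/m.
[1] 1.4(7.7) + 0.7(10.8) + 0.5(11.4) + 0.6(17.7) = 10.8 + 7.6 + 5.7 + 10.6 = 34.7
[2] 1.2(7.7) + 0.7(16.6) = 20.9
[3] 1.3(7.7) + 1.4(17.7) + 0.6(11.4) = 10.0 + 24.8 + 6.8 = 41.6
[4] 1.0(7.7) - 1.3(16.6) = 7.7 - 21.6 = -13.9
[5] 1.2(7.7) + 1.4(11.4) = 9.2 + 16.0 = 25.2
The controlling combination is 3, giving 41.6 kN/m.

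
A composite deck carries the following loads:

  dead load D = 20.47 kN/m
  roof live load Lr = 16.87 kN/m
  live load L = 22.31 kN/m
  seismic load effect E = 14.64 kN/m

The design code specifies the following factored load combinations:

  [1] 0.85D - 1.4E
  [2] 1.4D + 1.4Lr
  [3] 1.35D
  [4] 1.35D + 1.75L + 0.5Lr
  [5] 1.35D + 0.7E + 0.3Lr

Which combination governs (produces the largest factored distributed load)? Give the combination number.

Combination 4

[1] 0.85(20.47) - 1.4(14.64) = 17.40 - 20.50 = -3.10
[2] 1.4(20.47) + 1.4(16.87) = 28.66 + 23.62 = 52.28
[3] 1.35(20.47) = 27.63
[4] 1.35(20.47) + 1.75(22.31) + 0.5(16.87) = 27.63 + 39.04 + 8.44 = 75.11
[5] 1.35(20.47) + 0.7(14.64) + 0.3(16.87) = 27.63 + 10.25 + 5.06 = 42.94
The largest value is 75.11 kN/m from combination 4.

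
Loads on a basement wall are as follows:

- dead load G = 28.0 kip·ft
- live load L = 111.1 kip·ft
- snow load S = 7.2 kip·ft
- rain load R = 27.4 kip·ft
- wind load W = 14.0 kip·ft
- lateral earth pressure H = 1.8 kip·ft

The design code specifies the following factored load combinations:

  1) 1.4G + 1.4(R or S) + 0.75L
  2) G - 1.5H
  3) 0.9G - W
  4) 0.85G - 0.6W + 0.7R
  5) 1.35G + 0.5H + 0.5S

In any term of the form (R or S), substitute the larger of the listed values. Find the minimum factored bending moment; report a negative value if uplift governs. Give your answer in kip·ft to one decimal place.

11.2 kip·ft

(R or S) → R = 27.4 kip·ft.
1) 1.4(28.0) + 1.4(27.4) + 0.75(111.1) = 39.2 + 38.4 + 83.3 = 160.9
2) 1.0(28.0) - 1.5(1.8) = 28.0 - 2.7 = 25.3
3) 0.9(28.0) - 1.0(14.0) = 25.2 - 14.0 = 11.2
4) 0.85(28.0) - 0.6(14.0) + 0.7(27.4) = 23.8 - 8.4 + 19.2 = 34.6
5) 1.35(28.0) + 0.5(1.8) + 0.5(7.2) = 37.8 + 0.9 + 3.6 = 42.3
Combination 3 gives the minimum: 11.2 kip·ft.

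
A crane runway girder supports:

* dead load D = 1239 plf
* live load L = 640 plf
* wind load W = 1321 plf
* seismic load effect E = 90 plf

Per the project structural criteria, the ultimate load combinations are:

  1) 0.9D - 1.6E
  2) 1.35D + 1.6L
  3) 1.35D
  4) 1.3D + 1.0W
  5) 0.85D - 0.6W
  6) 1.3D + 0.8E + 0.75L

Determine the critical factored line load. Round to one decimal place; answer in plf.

2931.7 plf

1) 0.9(1239) - 1.6(90) = 1115.1 - 144.0 = 971.1
2) 1.35(1239) + 1.6(640) = 1672.7 + 1024.0 = 2696.7
3) 1.35(1239) = 1672.7
4) 1.3(1239) + 1.0(1321) = 1610.7 + 1321.0 = 2931.7
5) 0.85(1239) - 0.6(1321) = 1053.2 - 792.6 = 260.6
6) 1.3(1239) + 0.8(90) + 0.75(640) = 1610.7 + 72.0 + 480.0 = 2162.7
Maximum is from combination 4.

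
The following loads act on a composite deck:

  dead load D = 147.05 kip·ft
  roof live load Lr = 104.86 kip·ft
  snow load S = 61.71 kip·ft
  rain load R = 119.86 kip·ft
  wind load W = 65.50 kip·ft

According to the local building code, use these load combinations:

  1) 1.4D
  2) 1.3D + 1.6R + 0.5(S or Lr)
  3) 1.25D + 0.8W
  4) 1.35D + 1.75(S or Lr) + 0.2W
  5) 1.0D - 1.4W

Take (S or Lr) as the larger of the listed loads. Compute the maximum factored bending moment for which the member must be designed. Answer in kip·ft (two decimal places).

(S or Lr) → Lr = 104.86 kip·ft.
1) 1.4(147.05) = 205.87
2) 1.3(147.05) + 1.6(119.86) + 0.5(104.86) = 435.37
3) 1.25(147.05) + 0.8(65.50) = 236.21
4) 1.35(147.05) + 1.75(104.86) + 0.2(65.50) = 395.12
5) 1.0(147.05) - 1.4(65.50) = 55.35
The controlling combination is 2, giving 435.37 kip·ft.

435.37 kip·ft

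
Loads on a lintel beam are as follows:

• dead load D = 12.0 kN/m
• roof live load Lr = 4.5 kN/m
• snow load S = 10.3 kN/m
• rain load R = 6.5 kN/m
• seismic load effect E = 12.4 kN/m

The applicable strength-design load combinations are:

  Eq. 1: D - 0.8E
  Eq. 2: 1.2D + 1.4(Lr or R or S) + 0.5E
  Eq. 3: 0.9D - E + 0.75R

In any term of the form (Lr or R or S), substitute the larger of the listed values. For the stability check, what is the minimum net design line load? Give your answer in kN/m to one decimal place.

(Lr or R or S) → S = 10.3 kN/m.
Eq. 1: 1.0(12.0) - 0.8(12.4) = 12.0 - 9.9 = 2.1
Eq. 2: 1.2(12.0) + 1.4(10.3) + 0.5(12.4) = 14.4 + 14.4 + 6.2 = 35.0
Eq. 3: 0.9(12.0) - 1.0(12.4) + 0.75(6.5) = 10.8 - 12.4 + 4.9 = 3.3
Combination 1 gives the minimum: 2.1 kN/m.

2.1 kN/m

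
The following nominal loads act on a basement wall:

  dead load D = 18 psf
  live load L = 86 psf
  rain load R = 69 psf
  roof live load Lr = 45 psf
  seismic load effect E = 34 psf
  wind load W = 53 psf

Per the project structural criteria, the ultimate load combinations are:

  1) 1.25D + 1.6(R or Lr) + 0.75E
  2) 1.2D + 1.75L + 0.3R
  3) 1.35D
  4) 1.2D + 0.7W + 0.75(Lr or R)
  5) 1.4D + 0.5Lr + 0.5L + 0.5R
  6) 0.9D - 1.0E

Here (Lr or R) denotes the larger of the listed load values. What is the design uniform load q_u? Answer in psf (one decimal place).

(R or Lr) → R = 69 psf; (Lr or R) → R = 69 psf.
1) 1.25(18) + 1.6(69) + 0.75(34) = 22.5 + 110.4 + 25.5 = 158.4
2) 1.2(18) + 1.75(86) + 0.3(69) = 21.6 + 150.5 + 20.7 = 192.8
3) 1.35(18) = 24.3
4) 1.2(18) + 0.7(53) + 0.75(69) = 21.6 + 37.1 + 51.8 = 110.5
5) 1.4(18) + 0.5(45) + 0.5(86) + 0.5(69) = 25.2 + 22.5 + 43.0 + 34.5 = 125.2
6) 0.9(18) - 1.0(34) = 16.2 - 34.0 = -17.8
Combination 2 governs: q_u = 192.8 psf.

192.8 psf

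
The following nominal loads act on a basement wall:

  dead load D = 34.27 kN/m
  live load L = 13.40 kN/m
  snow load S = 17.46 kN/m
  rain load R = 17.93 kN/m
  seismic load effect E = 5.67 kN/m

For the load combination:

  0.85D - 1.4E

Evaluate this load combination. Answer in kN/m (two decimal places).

21.19 kN/m

0.85(34.27) - 1.4(5.67) = 21.19
w_u = 21.19 kN/m.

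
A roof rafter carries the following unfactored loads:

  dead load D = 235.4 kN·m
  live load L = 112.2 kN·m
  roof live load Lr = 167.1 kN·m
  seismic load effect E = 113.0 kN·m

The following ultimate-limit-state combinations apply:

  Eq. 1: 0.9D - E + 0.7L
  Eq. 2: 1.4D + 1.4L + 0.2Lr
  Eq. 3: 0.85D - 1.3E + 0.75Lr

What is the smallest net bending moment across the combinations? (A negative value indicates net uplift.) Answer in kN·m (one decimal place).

177.4 kN·m

Eq. 1: 0.9(235.4) - 1.0(113.0) + 0.7(112.2) = 211.9 - 113.0 + 78.5 = 177.4
Eq. 2: 1.4(235.4) + 1.4(112.2) + 0.2(167.1) = 329.6 + 157.1 + 33.4 = 520.1
Eq. 3: 0.85(235.4) - 1.3(113.0) + 0.75(167.1) = 200.1 - 146.9 + 125.3 = 178.5
Combination 1 gives the minimum: 177.4 kN·m.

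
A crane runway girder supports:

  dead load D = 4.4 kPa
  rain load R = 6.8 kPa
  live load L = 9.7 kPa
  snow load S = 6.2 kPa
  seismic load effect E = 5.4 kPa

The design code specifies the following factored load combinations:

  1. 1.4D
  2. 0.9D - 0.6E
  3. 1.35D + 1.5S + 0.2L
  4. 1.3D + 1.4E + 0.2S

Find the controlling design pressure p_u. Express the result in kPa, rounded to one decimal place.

17.2 kPa

1. 1.4(4.4) = 6.2
2. 0.9(4.4) - 0.6(5.4) = 0.7
3. 1.35(4.4) + 1.5(6.2) + 0.2(9.7) = 17.2
4. 1.3(4.4) + 1.4(5.4) + 0.2(6.2) = 5.7 + 7.6 + 1.2 = 14.5
The controlling combination is 3, giving 17.2 kPa.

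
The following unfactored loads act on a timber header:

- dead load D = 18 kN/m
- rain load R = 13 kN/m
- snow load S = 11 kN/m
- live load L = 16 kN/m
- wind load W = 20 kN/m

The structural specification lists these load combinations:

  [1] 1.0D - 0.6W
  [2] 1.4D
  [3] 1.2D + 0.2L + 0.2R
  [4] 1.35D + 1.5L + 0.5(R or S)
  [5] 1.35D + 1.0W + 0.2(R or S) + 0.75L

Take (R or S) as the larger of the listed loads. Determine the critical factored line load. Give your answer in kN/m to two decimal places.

58.90 kN/m

(R or S) → R = 13 kN/m.
[1] 1.0(18) - 0.6(20) = 18.00 - 12.00 = 6.00
[2] 1.4(18) = 25.20
[3] 1.2(18) + 0.2(16) + 0.2(13) = 21.60 + 3.20 + 2.60 = 27.40
[4] 1.35(18) + 1.5(16) + 0.5(13) = 24.30 + 24.00 + 6.50 = 54.80
[5] 1.35(18) + 1.0(20) + 0.2(13) + 0.75(16) = 24.30 + 20.00 + 2.60 + 12.00 = 58.90
Maximum is from combination 5.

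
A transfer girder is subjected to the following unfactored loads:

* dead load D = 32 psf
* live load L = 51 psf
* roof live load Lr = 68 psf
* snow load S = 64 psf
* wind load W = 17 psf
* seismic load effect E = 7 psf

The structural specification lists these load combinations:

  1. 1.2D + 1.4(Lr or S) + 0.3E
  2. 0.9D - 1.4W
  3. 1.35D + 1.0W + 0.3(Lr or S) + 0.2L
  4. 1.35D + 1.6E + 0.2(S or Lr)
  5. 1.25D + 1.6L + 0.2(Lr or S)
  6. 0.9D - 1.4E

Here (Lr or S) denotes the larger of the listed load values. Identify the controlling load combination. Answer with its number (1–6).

Combination 1

(Lr or S) → Lr = 68 psf; (S or Lr) → Lr = 68 psf.
1. 1.2(32) + 1.4(68) + 0.3(7) = 135.70
2. 0.9(32) - 1.4(17) = 5.00
3. 1.35(32) + 1.0(17) + 0.3(68) + 0.2(51) = 90.80
4. 1.35(32) + 1.6(7) + 0.2(68) = 68.00
5. 1.25(32) + 1.6(51) + 0.2(68) = 135.20
6. 0.9(32) - 1.4(7) = 19.00
The largest value is 135.70 psf from combination 1.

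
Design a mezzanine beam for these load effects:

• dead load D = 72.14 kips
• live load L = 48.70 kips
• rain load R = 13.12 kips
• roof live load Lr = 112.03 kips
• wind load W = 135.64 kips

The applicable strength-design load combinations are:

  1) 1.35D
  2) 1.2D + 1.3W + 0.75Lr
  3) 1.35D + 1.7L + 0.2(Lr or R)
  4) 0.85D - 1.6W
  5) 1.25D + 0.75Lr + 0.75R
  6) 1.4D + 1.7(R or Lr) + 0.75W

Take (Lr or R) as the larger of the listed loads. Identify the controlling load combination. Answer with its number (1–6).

(Lr or R) → Lr = 112.03 kips; (R or Lr) → Lr = 112.03 kips.
1) 1.35(72.14) = 97.39
2) 1.2(72.14) + 1.3(135.64) + 0.75(112.03) = 346.92
3) 1.35(72.14) + 1.7(48.70) + 0.2(112.03) = 202.59
4) 0.85(72.14) - 1.6(135.64) = -155.71
5) 1.25(72.14) + 0.75(112.03) + 0.75(13.12) = 184.04
6) 1.4(72.14) + 1.7(112.03) + 0.75(135.64) = 393.18
The largest value is 393.18 kips from combination 6.

Combination 6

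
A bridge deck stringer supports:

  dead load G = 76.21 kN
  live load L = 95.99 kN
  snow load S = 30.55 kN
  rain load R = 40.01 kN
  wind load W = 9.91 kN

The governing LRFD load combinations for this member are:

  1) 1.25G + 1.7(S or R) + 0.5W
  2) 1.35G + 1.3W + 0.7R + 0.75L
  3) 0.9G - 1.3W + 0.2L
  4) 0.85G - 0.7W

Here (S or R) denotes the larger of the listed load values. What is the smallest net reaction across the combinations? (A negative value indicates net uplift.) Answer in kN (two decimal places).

57.84 kN

(S or R) → R = 40.01 kN.
1) 1.25(76.21) + 1.7(40.01) + 0.5(9.91) = 168.23
2) 1.35(76.21) + 1.3(9.91) + 0.7(40.01) + 0.75(95.99) = 215.77
3) 0.9(76.21) - 1.3(9.91) + 0.2(95.99) = 74.90
4) 0.85(76.21) - 0.7(9.91) = 64.78 - 6.94 = 57.84
Combination 4 gives the minimum: 57.84 kN.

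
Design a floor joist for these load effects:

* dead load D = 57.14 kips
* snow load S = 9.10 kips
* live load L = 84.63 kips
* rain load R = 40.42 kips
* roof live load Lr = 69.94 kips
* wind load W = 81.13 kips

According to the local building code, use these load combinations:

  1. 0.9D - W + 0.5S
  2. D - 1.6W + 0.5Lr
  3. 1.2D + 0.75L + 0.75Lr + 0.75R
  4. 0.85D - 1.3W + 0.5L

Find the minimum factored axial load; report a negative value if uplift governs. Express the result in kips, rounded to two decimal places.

1. 0.9(57.14) - 1.0(81.13) + 0.5(9.10) = -25.15
2. 1.0(57.14) - 1.6(81.13) + 0.5(69.94) = -37.70
3. 1.2(57.14) + 0.75(84.63) + 0.75(69.94) + 0.75(40.42) = 214.81
4. 0.85(57.14) - 1.3(81.13) + 0.5(84.63) = -14.59
Combination 2 gives the minimum: -37.70 kips.

-37.70 kips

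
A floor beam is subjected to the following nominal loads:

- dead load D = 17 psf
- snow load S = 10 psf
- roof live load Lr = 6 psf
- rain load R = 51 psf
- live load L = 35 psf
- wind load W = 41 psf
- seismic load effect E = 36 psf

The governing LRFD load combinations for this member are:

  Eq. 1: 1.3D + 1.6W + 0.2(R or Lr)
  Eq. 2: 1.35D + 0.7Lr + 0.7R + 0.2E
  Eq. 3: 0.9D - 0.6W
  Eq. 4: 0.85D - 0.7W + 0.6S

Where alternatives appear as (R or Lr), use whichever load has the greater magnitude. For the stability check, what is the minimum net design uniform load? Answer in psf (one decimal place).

-9.3 psf

(R or Lr) → R = 51 psf.
Eq. 1: 1.3(17) + 1.6(41) + 0.2(51) = 22.1 + 65.6 + 10.2 = 97.9
Eq. 2: 1.35(17) + 0.7(6) + 0.7(51) + 0.2(36) = 23.0 + 4.2 + 35.7 + 7.2 = 70.1
Eq. 3: 0.9(17) - 0.6(41) = 15.3 - 24.6 = -9.3
Eq. 4: 0.85(17) - 0.7(41) + 0.6(10) = -8.3
Combination 3 gives the minimum: -9.3 psf.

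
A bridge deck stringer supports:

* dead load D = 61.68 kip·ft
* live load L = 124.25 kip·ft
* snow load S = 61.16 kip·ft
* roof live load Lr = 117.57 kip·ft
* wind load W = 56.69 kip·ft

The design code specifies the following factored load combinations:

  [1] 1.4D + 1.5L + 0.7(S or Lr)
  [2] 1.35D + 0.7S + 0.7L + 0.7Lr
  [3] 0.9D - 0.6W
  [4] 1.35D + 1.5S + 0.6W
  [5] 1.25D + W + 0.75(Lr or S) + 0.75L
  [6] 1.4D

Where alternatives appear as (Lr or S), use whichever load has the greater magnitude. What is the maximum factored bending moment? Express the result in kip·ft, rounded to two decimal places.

355.03 kip·ft

(S or Lr) → Lr = 117.57 kip·ft; (Lr or S) → Lr = 117.57 kip·ft.
[1] 1.4(61.68) + 1.5(124.25) + 0.7(117.57) = 86.35 + 186.38 + 82.30 = 355.03
[2] 1.35(61.68) + 0.7(61.16) + 0.7(124.25) + 0.7(117.57) = 295.35
[3] 0.9(61.68) - 0.6(56.69) = 55.51 - 34.01 = 21.50
[4] 1.35(61.68) + 1.5(61.16) + 0.6(56.69) = 83.27 + 91.74 + 34.01 = 209.02
[5] 1.25(61.68) + 1.0(56.69) + 0.75(117.57) + 0.75(124.25) = 77.10 + 56.69 + 88.18 + 93.19 = 315.16
[6] 1.4(61.68) = 86.35
The controlling combination is 1, giving 355.03 kip·ft.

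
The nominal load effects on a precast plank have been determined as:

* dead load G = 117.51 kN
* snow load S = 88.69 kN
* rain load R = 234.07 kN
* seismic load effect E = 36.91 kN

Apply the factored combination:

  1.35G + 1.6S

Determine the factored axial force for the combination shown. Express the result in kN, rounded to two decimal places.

300.54 kN

1.35(117.51) + 1.6(88.69) = 300.54
N_u = 300.54 kN.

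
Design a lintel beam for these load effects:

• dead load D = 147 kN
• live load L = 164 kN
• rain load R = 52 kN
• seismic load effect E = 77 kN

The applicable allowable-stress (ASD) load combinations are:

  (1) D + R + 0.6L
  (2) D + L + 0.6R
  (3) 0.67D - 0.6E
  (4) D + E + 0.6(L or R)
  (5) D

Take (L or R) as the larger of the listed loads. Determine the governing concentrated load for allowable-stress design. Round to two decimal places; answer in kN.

(L or R) → L = 164 kN.
(1) 1.0(147) + 1.0(52) + 0.6(164) = 147.00 + 52.00 + 98.40 = 297.40
(2) 1.0(147) + 1.0(164) + 0.6(52) = 147.00 + 164.00 + 31.20 = 342.20
(3) 0.67(147) - 0.6(77) = 98.49 - 46.20 = 52.29
(4) 1.0(147) + 1.0(77) + 0.6(164) = 147.00 + 77.00 + 98.40 = 322.40
(5) 1.0(147) = 147.00
The controlling combination is 2, giving 342.20 kN.

342.20 kN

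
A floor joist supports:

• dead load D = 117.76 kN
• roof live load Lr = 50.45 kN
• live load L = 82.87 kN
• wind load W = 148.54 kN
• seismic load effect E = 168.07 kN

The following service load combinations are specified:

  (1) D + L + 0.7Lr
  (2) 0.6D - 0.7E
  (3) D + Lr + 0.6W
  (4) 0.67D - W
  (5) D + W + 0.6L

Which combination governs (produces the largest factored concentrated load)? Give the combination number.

(1) 1.0(117.76) + 1.0(82.87) + 0.7(50.45) = 235.95
(2) 0.6(117.76) - 0.7(168.07) = -46.99
(3) 1.0(117.76) + 1.0(50.45) + 0.6(148.54) = 257.33
(4) 0.67(117.76) - 1.0(148.54) = -69.64
(5) 1.0(117.76) + 1.0(148.54) + 0.6(82.87) = 316.02
The largest value is 316.02 kN from combination 5.

Combination 5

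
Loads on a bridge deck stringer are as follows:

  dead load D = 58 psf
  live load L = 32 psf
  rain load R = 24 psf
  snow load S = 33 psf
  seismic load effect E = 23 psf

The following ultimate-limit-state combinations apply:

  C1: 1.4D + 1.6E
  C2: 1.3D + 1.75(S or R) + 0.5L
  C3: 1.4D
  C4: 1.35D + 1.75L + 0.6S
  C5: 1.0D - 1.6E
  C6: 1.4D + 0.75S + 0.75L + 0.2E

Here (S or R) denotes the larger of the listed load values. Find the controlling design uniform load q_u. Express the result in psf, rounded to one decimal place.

154.1 psf

(S or R) → S = 33 psf.
C1: 1.4(58) + 1.6(23) = 81.2 + 36.8 = 118.0
C2: 1.3(58) + 1.75(33) + 0.5(32) = 75.4 + 57.8 + 16.0 = 149.2
C3: 1.4(58) = 81.2
C4: 1.35(58) + 1.75(32) + 0.6(33) = 78.3 + 56.0 + 19.8 = 154.1
C5: 1.0(58) - 1.6(23) = 58.0 - 36.8 = 21.2
C6: 1.4(58) + 0.75(33) + 0.75(32) + 0.2(23) = 81.2 + 24.8 + 24.0 + 4.6 = 134.6
The controlling combination is 4, giving 154.1 psf.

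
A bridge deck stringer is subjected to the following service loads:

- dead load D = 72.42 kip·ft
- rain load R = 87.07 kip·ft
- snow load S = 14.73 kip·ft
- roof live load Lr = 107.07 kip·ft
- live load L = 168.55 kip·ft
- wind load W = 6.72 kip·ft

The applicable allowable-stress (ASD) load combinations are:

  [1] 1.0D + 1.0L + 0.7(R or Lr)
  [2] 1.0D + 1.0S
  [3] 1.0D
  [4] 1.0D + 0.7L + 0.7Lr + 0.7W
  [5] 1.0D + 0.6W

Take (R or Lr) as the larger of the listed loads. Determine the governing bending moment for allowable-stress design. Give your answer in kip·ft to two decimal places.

315.92 kip·ft

(R or Lr) → Lr = 107.07 kip·ft.
[1] 1.0(72.42) + 1.0(168.55) + 0.7(107.07) = 72.42 + 168.55 + 74.95 = 315.92
[2] 1.0(72.42) + 1.0(14.73) = 72.42 + 14.73 = 87.15
[3] 1.0(72.42) = 72.42
[4] 1.0(72.42) + 0.7(168.55) + 0.7(107.07) + 0.7(6.72) = 72.42 + 117.99 + 74.95 + 4.70 = 270.06
[5] 1.0(72.42) + 0.6(6.72) = 72.42 + 4.03 = 76.45
Maximum is from combination 1.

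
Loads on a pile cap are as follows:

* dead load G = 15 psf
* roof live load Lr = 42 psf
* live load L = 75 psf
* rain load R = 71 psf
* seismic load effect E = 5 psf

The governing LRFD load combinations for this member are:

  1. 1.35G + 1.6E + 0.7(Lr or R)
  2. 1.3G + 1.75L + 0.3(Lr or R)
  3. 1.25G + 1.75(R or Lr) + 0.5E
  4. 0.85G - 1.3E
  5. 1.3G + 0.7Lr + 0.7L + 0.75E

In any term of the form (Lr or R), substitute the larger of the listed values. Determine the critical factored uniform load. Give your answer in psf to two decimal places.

(Lr or R) → R = 71 psf; (R or Lr) → R = 71 psf.
1. 1.35(15) + 1.6(5) + 0.7(71) = 20.25 + 8.00 + 49.70 = 77.95
2. 1.3(15) + 1.75(75) + 0.3(71) = 19.50 + 131.25 + 21.30 = 172.05
3. 1.25(15) + 1.75(71) + 0.5(5) = 18.75 + 124.25 + 2.50 = 145.50
4. 0.85(15) - 1.3(5) = 12.75 - 6.50 = 6.25
5. 1.3(15) + 0.7(42) + 0.7(75) + 0.75(5) = 19.50 + 29.40 + 52.50 + 3.75 = 105.15
Maximum is from combination 2.

172.05 psf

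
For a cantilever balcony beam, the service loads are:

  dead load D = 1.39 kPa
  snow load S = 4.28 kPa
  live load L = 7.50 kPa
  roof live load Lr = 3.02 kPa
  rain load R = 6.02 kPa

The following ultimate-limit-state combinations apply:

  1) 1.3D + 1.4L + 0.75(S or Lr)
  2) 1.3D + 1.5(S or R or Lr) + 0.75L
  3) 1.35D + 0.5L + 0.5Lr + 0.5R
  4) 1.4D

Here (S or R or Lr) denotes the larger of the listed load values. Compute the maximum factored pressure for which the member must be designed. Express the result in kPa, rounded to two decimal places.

16.46 kPa

(S or Lr) → S = 4.28 kPa; (S or R or Lr) → R = 6.02 kPa.
1) 1.3(1.39) + 1.4(7.50) + 0.75(4.28) = 15.52
2) 1.3(1.39) + 1.5(6.02) + 0.75(7.50) = 16.46
3) 1.35(1.39) + 0.5(7.50) + 0.5(3.02) + 0.5(6.02) = 10.15
4) 1.4(1.39) = 1.95
The controlling combination is 2, giving 16.46 kPa.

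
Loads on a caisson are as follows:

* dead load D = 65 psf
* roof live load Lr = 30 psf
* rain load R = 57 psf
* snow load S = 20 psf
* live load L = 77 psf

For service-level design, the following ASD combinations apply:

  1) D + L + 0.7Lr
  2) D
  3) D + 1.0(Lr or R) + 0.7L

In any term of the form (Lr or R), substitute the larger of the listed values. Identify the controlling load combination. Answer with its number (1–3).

(Lr or R) → R = 57 psf.
1) 1.0(65) + 1.0(77) + 0.7(30) = 65.00 + 77.00 + 21.00 = 163.00
2) 1.0(65) = 65.00
3) 1.0(65) + 1.0(57) + 0.7(77) = 65.00 + 57.00 + 53.90 = 175.90
The largest value is 175.90 psf from combination 3.

Combination 3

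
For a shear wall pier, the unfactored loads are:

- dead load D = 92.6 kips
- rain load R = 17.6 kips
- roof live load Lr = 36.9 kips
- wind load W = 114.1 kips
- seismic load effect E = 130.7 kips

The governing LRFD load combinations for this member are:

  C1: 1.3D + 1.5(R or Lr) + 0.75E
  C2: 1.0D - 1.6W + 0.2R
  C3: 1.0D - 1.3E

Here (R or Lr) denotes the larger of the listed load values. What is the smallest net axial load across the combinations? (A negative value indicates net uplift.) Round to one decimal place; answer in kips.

(R or Lr) → Lr = 36.9 kips.
C1: 1.3(92.6) + 1.5(36.9) + 0.75(130.7) = 120.4 + 55.4 + 98.0 = 273.8
C2: 1.0(92.6) - 1.6(114.1) + 0.2(17.6) = -86.4
C3: 1.0(92.6) - 1.3(130.7) = 92.6 - 169.9 = -77.3
Combination 2 gives the minimum: -86.4 kips.

-86.4 kips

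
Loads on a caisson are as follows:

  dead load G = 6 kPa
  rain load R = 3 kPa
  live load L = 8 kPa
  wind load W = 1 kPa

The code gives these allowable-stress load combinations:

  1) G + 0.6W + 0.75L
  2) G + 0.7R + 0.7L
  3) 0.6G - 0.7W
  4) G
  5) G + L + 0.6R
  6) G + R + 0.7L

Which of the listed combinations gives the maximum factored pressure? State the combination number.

1) 1.0(6) + 0.6(1) + 0.75(8) = 6.0 + 0.6 + 6.0 = 12.6
2) 1.0(6) + 0.7(3) + 0.7(8) = 6.0 + 2.1 + 5.6 = 13.7
3) 0.6(6) - 0.7(1) = 3.6 - 0.7 = 2.9
4) 1.0(6) = 6.0
5) 1.0(6) + 1.0(8) + 0.6(3) = 6.0 + 8.0 + 1.8 = 15.8
6) 1.0(6) + 1.0(3) + 0.7(8) = 6.0 + 3.0 + 5.6 = 14.6
The largest value is 15.8 kPa from combination 5.

Combination 5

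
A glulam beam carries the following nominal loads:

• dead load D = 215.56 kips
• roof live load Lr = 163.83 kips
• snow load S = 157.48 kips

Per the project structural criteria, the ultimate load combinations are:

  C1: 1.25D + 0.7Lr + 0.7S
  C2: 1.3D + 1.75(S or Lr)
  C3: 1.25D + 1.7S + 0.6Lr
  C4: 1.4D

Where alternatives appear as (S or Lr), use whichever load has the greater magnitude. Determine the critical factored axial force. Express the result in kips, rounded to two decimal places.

(S or Lr) → Lr = 163.83 kips.
C1: 1.25(215.56) + 0.7(163.83) + 0.7(157.48) = 494.37
C2: 1.3(215.56) + 1.75(163.83) = 566.93
C3: 1.25(215.56) + 1.7(157.48) + 0.6(163.83) = 635.46
C4: 1.4(215.56) = 301.78
Combination 3 governs: P_u = 635.46 kips.

635.46 kips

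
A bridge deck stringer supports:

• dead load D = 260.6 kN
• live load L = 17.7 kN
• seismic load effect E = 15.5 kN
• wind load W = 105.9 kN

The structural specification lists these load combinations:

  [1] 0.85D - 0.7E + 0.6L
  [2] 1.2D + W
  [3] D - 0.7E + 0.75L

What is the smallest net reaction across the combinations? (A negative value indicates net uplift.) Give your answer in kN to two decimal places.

[1] 0.85(260.6) - 0.7(15.5) + 0.6(17.7) = 221.51 - 10.85 + 10.62 = 221.28
[2] 1.2(260.6) + 1.0(105.9) = 312.72 + 105.90 = 418.62
[3] 1.0(260.6) - 0.7(15.5) + 0.75(17.7) = 260.60 - 10.85 + 13.28 = 263.03
Combination 1 gives the minimum: 221.28 kN.

221.28 kN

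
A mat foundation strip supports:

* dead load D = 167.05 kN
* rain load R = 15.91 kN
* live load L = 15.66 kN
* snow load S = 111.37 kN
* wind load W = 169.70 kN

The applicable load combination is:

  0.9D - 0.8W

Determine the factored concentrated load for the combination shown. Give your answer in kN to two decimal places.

0.9(167.05) - 0.8(169.70) = 150.35 - 135.76 = 14.59
P_u = 14.59 kN.

14.59 kN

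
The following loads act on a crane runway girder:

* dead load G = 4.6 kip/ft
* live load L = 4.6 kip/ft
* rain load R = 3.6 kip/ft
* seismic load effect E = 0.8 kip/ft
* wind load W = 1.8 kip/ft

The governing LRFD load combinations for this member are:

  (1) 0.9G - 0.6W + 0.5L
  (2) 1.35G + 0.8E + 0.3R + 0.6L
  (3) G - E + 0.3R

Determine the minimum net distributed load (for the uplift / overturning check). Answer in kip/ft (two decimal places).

4.88 kip/ft

(1) 0.9(4.6) - 0.6(1.8) + 0.5(4.6) = 5.36
(2) 1.35(4.6) + 0.8(0.8) + 0.3(3.6) + 0.6(4.6) = 10.69
(3) 1.0(4.6) - 1.0(0.8) + 0.3(3.6) = 4.88
Combination 3 gives the minimum: 4.88 kip/ft.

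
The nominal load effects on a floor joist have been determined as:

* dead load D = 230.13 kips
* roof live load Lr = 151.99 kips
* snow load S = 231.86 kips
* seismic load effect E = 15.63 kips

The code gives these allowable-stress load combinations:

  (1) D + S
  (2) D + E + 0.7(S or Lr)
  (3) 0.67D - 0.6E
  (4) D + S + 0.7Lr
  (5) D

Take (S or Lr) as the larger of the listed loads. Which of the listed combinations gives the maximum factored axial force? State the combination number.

(S or Lr) → S = 231.86 kips.
(1) 1.0(230.13) + 1.0(231.86) = 230.13 + 231.86 = 461.99
(2) 1.0(230.13) + 1.0(15.63) + 0.7(231.86) = 230.13 + 15.63 + 162.30 = 408.06
(3) 0.67(230.13) - 0.6(15.63) = 154.19 - 9.38 = 144.81
(4) 1.0(230.13) + 1.0(231.86) + 0.7(151.99) = 230.13 + 231.86 + 106.39 = 568.38
(5) 1.0(230.13) = 230.13
The largest value is 568.38 kips from combination 4.

Combination 4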